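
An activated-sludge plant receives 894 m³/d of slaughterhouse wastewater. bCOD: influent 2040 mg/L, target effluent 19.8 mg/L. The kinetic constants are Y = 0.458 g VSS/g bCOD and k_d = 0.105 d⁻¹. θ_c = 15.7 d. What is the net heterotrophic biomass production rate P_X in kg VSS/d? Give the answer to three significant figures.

P_X ≈ 312 kg VSS/d

Correct the yield for decay: Y_obs = Y/(1 + k_d θ_c) = 0.458 / (1 + 0.105 × 15.7) = 0.458 / 2.648 = 0.1729.
ΔS = 2040 − 19.8 = 2020 mg/L, so the substrate removal rate is 894 × 2020/1000 = 1806 kg bCOD/d.
Net biomass production P_X = Y_obs × Q·(S₀ − S) = 0.1729 × 1806 = 312.3 kg VSS/d.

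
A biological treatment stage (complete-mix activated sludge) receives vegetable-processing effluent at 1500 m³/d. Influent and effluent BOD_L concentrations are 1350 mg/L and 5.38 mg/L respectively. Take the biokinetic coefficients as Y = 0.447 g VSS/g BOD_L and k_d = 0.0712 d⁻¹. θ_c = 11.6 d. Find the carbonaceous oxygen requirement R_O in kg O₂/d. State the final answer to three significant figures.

R_O ≈ 1320 kg O₂/d

The observed yield is Y_obs = Y/(1 + k_d·θ_c) = 0.447 / (1 + 0.0712 × 11.6) = 0.447 / 1.826 = 0.2448 g VSS per g BOD_L removed.
Substrate removed = Q·(S₀ − S) = 1500 m³/d × (1350 − 5.38) g/m³ = 2.02×10^6 g/d = 2017 kg/d.
Biomass synthesised: P_X = Y_obs × 2017 = 493.8 kg VSS/d.
Carbonaceous O₂ demand = substrate oxidised − cell-mass equivalent = 2017 − 1.42 × 493.8 = 1316 kg O₂/d.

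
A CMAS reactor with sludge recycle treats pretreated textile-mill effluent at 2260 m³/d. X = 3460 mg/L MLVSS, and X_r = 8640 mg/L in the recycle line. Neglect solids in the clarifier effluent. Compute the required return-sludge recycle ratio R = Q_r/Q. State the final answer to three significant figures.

R ≈ 0.668

Mass balance around the secondary clarifier (neglecting effluent solids): R = X / (X_r − X) = 3460 / (8640 − 3460) = 0.6680.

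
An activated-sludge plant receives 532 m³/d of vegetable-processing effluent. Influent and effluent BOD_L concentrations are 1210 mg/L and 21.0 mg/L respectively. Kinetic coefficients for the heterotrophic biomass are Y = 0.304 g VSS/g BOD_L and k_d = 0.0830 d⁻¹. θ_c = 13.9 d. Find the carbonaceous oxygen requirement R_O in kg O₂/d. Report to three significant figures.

Correct the yield for decay: Y_obs = Y/(1 + k_d θ_c) = 0.304 / (1 + 0.0830 × 13.9) = 0.304 / 2.154 = 0.1412.
Substrate removed = Q·(S₀ − S) = 532 m³/d × (1210 − 21.0) g/m³ = 6.33×10^5 g/d = 632.5 kg/d.
Biomass synthesised: P_X = Y_obs × 632.5 = 89.29 kg VSS/d.
Carbonaceous O₂ demand = substrate oxidised − cell-mass equivalent = 632.5 − 1.42 × 89.29 = 505.8 kg O₂/d.

R_O ≈ 506 kg O₂/d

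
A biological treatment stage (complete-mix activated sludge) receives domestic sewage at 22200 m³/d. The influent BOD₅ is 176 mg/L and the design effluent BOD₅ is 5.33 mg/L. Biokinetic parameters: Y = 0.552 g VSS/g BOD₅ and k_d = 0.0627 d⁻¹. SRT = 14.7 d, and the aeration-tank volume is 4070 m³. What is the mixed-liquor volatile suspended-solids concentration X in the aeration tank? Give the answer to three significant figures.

X ≈ 3930 mg/L

Solving the biomass balance for X: X = Y Q (S₀−S) θ_c / [V (1+k_d θ_c)] = 0.552 × 22200 × (176 − 5.33) × 14.7 / [4070 × (1 + 0.0627 × 14.7)] = 3931 mg/L.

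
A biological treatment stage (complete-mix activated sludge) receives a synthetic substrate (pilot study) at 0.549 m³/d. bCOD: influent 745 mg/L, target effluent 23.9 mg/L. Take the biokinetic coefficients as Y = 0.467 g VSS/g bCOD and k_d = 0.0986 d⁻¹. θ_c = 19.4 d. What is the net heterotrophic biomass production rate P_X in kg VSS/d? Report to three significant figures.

P_X ≈ 0.0635 kg VSS/d

Y_obs = Y / (1 + k_d θ_c) = 0.467 / (1 + 0.0986 × 19.4) = 0.467 / 2.913 = 0.1603.
Mass of bCOD removed per day: Q(S₀ − S) = 0.549 × 721.1 g/m³ = 0.3959 kg/d.
Biomass produced: P_X = Y_obs·Q·ΔS = 0.1603 × 0.3959 ≈ 0.06347 kg VSS/d.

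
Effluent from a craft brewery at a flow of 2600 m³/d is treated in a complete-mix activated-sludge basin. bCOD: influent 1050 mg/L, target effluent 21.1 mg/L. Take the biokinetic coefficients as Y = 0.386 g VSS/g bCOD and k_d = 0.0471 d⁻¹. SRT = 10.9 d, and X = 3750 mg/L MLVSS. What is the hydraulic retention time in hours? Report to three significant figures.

Rearranging the biomass balance for a CMAS with decay, V = Y·Q·ΔS·θ_c / [X·(1+k_d θ_c)] = 0.386 × 2600 × (1050 − 21.1) × 10.9 / [3750 × (1 + 0.0471 × 10.9)] = 1.13×10^7 / 5675 = 1983 m³.
Hydraulic retention time τ = V/Q = 1983 / 2600 = 0.7628 d = 18.31 h.

τ ≈ 18.3 h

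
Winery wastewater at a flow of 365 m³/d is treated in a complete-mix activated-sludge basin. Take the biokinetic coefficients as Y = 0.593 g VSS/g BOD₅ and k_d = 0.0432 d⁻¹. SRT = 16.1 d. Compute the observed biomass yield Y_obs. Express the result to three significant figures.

Y_obs ≈ 0.350 g VSS/g BOD₅

Y_obs = Y / (1 + k_d θ_c) = 0.593 / (1 + 0.0432 × 16.1) = 0.593 / 1.696 = 0.3497.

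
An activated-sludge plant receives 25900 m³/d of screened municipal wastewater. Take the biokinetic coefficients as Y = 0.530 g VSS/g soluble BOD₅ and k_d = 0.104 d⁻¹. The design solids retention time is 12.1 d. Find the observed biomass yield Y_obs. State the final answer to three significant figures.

Y_obs ≈ 0.235 g VSS/g soluble BOD₅

Correct the yield for decay: Y_obs = Y/(1 + k_d θ_c) = 0.530 / (1 + 0.104 × 12.1) = 0.530 / 2.258 = 0.2347.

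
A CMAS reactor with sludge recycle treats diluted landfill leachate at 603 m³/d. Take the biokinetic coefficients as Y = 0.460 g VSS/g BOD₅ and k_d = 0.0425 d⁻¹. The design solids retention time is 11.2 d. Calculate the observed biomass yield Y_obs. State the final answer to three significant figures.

Correct the yield for decay: Y_obs = Y/(1 + k_d θ_c) = 0.460 / (1 + 0.0425 × 11.2) = 0.460 / 1.476 = 0.3117.

Y_obs ≈ 0.312 g VSS/g BOD₅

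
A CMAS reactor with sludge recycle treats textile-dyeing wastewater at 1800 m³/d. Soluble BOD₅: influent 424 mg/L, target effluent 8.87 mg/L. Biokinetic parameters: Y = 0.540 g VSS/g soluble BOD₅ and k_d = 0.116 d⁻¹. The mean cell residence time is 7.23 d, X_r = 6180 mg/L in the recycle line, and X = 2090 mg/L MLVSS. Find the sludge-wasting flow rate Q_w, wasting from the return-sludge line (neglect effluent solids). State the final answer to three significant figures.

From the SRT design equation V = Y Q (S₀−S) θ_c / [X (1 + k_d θ_c)] = 0.540 × 1800 × (424 − 8.87) × 7.23 / [2090 × (1 + 0.116 × 7.23)] = 2.92×10^6 / 3843 = 759.2 m³.
Q_w = (V·X)/(θ_c X_r) = 759.2 × 2090 / (7.23 × 6180) = 35.51 m³/d.

Q_w ≈ 35.5 m³/d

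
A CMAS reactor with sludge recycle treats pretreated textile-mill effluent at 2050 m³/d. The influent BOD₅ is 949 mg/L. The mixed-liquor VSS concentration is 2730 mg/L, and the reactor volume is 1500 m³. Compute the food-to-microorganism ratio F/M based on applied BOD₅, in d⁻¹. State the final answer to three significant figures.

Food-to-microorganism ratio F/M = Q S₀ / (V X) = 2050 × 949 / (1500 × 2730) = 0.4751 d⁻¹.

F/M ≈ 0.475 d⁻¹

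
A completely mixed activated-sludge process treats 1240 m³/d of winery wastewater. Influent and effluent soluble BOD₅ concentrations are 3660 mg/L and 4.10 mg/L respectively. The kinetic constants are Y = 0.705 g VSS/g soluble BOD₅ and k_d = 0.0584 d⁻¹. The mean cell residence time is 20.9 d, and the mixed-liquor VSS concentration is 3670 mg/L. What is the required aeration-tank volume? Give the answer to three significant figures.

Steady-state biomass mass balance: V·X·(1 + k_d·θ_c) = Y·Q·(S₀ − S)·θ_c, so V = 0.705 × 1240 × (3660 − 4.10) × 20.9 / [3670 × (1 + 0.0584 × 20.9)] = 6.68×10^7 / 8149 = 8196 m³.

V ≈ 8200 m³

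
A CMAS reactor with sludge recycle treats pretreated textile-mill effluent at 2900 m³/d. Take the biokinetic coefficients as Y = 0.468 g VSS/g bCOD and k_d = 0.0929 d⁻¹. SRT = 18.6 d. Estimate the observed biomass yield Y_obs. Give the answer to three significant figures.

Y_obs ≈ 0.172 g VSS/g bCOD

Correct the yield for decay: Y_obs = Y/(1 + k_d θ_c) = 0.468 / (1 + 0.0929 × 18.6) = 0.468 / 2.728 = 0.1716.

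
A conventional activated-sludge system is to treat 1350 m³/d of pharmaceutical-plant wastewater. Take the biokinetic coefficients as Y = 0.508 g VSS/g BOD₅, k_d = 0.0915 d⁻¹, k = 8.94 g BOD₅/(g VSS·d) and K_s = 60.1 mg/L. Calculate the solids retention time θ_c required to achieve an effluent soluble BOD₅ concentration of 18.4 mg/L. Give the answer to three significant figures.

θ_c ≈ 1.03 d

At the target effluent, Y k S/(K_s+S) = 0.508×8.94×18.4/78.50 = 1.065 d⁻¹.
θ_c = 1/(μ − k_d) = 1/(1.065 − 0.0915) = 1/0.9730 = 1.028 d.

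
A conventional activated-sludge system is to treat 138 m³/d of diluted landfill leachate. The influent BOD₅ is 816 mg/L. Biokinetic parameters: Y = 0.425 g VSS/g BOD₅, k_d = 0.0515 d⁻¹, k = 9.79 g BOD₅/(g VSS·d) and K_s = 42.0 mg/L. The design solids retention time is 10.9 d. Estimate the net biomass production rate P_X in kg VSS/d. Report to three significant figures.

P_X ≈ 30.6 kg VSS/d

Effluent substrate depends only on kinetics and SRT: S = K_s(1 + k_d θ_c) / [θ_c(Yk − k_d) − 1] = 42.0 × (1 + 0.0515 × 10.9) / [10.9 × (0.425 × 9.79 − 0.0515) − 1] = 65.58 / 43.79 = 1.497 mg/L.
Observed yield with endogenous decay: Y_obs = Y / (1 + k_d·θ_c) = 0.425 / (1 + 0.0515 × 10.9) = 0.425 / 1.561 = 0.2722 g VSS/g BOD₅.
Substrate removed = Q·(S₀ − S) = 138 m³/d × (816 − 1.50) g/m³ = 1.12×10^5 g/d = 112.4 kg/d.
So the net sludge growth is P_X = 0.2722 × 112.4 = 30.60 kg VSS/d.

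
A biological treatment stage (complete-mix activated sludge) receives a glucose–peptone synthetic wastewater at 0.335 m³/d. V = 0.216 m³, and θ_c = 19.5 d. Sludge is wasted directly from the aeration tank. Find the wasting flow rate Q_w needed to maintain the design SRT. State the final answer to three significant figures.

For wasting at MLVSS concentration, Q_w = V/θ_c = 0.2160/19.5 = 0.01108 m³/d.

Q_w ≈ 0.0111 m³/d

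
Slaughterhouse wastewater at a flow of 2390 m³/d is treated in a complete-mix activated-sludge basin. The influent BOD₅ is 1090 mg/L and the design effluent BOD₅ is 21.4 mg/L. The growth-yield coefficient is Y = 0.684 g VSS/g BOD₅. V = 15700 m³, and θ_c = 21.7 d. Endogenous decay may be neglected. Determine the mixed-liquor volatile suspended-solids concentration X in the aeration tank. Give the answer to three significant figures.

Without decay, X = Y Q (S₀−S) θ_c / V = 0.684 × 2390 × (1090 − 21.4) × 21.7 / 15700 = 2415 mg/L.

X ≈ 2410 mg/L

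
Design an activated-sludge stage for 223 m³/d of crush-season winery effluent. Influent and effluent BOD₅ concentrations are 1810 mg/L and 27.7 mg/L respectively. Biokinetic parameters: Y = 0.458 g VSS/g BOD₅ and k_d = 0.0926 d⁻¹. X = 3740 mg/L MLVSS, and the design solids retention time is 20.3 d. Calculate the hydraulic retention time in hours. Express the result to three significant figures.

Steady-state biomass mass balance: V·X·(1 + k_d·θ_c) = Y·Q·(S₀ − S)·θ_c, so V = 0.458 × 223 × (1810 − 27.7) × 20.3 / [3740 × (1 + 0.0926 × 20.3)] = 3.7×10^6 / 10770 = 343.1 m³.
HRT = V/Q = 343.1 m³ / 223 m³·d⁻¹ = 1.539 d × 24 = 36.93 h.

τ ≈ 36.9 h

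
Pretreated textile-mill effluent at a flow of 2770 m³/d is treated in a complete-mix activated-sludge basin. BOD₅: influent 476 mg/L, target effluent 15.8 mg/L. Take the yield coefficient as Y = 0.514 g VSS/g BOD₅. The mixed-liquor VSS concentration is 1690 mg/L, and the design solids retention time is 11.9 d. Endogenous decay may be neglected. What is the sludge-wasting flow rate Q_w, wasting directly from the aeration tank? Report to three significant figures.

With k_d = 0 the design equation reduces to V = Y Q (S₀−S) θ_c / X = 0.514 × 2770 × (476 − 15.8) × 11.9 / 1690 = 4614 m³.
For wasting at MLVSS concentration, Q_w = V/θ_c = 4614/11.9 = 387.7 m³/d.

Q_w ≈ 388 m³/d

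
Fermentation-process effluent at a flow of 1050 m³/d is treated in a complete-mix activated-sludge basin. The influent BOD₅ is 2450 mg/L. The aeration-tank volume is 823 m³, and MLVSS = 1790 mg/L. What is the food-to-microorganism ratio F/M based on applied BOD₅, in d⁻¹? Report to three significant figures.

F/M ≈ 1.75 d⁻¹

Food-to-microorganism ratio F/M = Q S₀ / (V X) = 1050 × 2450 / (823.0 × 1790) = 1.746 d⁻¹.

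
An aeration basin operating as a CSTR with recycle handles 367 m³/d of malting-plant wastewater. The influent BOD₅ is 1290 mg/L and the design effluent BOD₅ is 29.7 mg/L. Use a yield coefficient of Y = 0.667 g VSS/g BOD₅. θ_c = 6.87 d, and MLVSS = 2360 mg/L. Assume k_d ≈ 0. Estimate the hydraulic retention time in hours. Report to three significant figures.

V·X = Y·Q·ΔS·θ_c gives V = 0.667 × 367 × (1290 − 29.7) × 6.87 / 2360 = 898.1 m³.
τ = V/Q = 898.1/367 = 2.447 d, or 58.73 h.

τ ≈ 58.7 h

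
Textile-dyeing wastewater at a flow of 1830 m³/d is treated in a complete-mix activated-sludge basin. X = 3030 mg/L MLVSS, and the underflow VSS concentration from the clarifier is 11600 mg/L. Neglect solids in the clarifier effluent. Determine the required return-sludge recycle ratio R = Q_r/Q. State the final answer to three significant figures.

R ≈ 0.354

R = Q_r/Q = X/(X_r − X) = 3030 / (11600 − 3030) = 0.3536.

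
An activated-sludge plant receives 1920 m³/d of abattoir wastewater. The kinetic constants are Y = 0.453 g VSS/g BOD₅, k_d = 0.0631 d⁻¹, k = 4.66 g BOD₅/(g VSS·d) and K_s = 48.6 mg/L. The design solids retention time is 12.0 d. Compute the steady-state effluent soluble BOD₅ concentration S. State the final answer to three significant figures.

From the Monod/SRT balance for a CMAS, S = K_s·(1+k_d θ_c)/[θ_c·(Y k − k_d) − 1] = 48.6 × (1 + 0.0631 × 12.0) / [12.0 × (0.453 × 4.66 − 0.0631) − 1] = 85.40 / 23.57 = 3.623 mg/L.

S ≈ 3.62 mg/L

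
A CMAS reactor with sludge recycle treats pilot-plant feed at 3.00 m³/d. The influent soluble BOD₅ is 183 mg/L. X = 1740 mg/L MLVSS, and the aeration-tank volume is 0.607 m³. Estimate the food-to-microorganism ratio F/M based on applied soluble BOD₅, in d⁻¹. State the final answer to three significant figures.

F/M ≈ 0.520 d⁻¹

F/M = Q·S₀ / (V·X) = 3.00 × 183 / (0.6070 × 1740) = 0.5198 g soluble BOD₅·(g VSS·d)⁻¹.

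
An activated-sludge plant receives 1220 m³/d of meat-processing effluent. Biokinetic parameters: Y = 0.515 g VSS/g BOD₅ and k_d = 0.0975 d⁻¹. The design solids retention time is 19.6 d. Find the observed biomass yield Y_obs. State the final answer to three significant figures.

Y_obs ≈ 0.177 g VSS/g BOD₅

Observed yield with endogenous decay: Y_obs = Y / (1 + k_d·θ_c) = 0.515 / (1 + 0.0975 × 19.6) = 0.515 / 2.911 = 0.1769 g VSS/g BOD₅.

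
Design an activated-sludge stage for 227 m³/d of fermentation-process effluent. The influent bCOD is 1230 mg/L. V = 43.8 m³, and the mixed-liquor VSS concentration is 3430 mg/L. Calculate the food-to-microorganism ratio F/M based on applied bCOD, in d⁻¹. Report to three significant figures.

F/M = applied load / biomass = Q·S₀/(V·X) = 227 × 1230 / (43.80 × 3430) = 1.859 d⁻¹.

F/M ≈ 1.86 d⁻¹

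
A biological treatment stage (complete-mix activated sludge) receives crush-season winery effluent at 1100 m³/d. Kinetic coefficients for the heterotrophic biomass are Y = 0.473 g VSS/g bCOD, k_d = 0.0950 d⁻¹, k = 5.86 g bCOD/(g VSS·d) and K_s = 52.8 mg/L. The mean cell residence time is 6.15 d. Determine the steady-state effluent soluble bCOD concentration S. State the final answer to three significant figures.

S ≈ 5.41 mg/L

Effluent substrate depends only on kinetics and SRT: S = K_s(1 + k_d θ_c) / [θ_c(Yk − k_d) − 1] = 52.8 × (1 + 0.0950 × 6.15) / [6.15 × (0.473 × 5.86 − 0.0950) − 1] = 83.65 / 15.46 = 5.410 mg/L.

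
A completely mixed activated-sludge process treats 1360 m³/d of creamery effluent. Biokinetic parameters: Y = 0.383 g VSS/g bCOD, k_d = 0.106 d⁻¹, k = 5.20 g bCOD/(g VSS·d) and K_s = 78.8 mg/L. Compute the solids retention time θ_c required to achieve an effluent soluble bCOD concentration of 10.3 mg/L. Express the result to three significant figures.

θ_c ≈ 8.05 d

At the target effluent, Y k S/(K_s+S) = 0.383×5.20×10.3/89.10 = 0.2302 d⁻¹.
Then 1/θ_c = μ − k_d = 0.2302 − 0.106 = 0.1242 d⁻¹, giving θ_c = 8.050 d.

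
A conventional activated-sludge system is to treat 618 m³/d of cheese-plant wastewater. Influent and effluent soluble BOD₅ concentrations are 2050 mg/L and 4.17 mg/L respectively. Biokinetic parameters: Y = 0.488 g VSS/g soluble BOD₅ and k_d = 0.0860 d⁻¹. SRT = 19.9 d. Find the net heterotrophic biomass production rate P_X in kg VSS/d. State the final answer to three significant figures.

P_X ≈ 228 kg VSS/d

The observed yield is Y_obs = Y/(1 + k_d·θ_c) = 0.488 / (1 + 0.0860 × 19.9) = 0.488 / 2.711 = 0.1800 g VSS per g soluble BOD₅ removed.
Mass of soluble BOD₅ removed per day: Q(S₀ − S) = 618 × 2046 g/m³ = 1264 kg/d.
So the net sludge growth is P_X = 0.1800 × 1264 = 227.6 kg VSS/d.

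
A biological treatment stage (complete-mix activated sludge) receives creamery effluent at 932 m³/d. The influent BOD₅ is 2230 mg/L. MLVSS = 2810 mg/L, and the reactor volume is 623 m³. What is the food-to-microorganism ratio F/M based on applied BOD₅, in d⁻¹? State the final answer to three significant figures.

F/M = Q·S₀ / (V·X) = 932 × 2230 / (623.0 × 2810) = 1.187 g BOD₅·(g VSS·d)⁻¹.

F/M ≈ 1.19 d⁻¹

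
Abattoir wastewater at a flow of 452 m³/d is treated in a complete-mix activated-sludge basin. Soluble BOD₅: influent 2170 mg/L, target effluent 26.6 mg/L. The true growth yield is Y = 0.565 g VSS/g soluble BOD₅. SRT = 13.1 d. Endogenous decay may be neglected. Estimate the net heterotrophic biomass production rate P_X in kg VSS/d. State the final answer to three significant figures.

With endogenous decay neglected, the observed yield equals the true yield: Y_obs = Y = 0.565 g VSS/g soluble BOD₅.
Mass of soluble BOD₅ removed per day: Q(S₀ − S) = 452 × 2143 g/m³ = 968.8 kg/d.
P_X = Y_obs · Q(S₀ − S) = 0.5650 × 968.8 = 547.4 kg VSS/d.

P_X ≈ 547 kg VSS/d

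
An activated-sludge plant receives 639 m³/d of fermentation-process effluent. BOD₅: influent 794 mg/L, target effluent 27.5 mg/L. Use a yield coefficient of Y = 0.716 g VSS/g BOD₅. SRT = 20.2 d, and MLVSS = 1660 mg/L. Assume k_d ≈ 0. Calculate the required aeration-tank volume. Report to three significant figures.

V ≈ 4270 m³

V·X = Y·Q·ΔS·θ_c gives V = 0.716 × 639 × (794 − 27.5) × 20.2 / 1660 = 4267 m³.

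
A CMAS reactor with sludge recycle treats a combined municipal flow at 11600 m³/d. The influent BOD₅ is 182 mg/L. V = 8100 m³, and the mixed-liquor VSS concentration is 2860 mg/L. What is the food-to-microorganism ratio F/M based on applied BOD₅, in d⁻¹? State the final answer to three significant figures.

F/M ≈ 0.0911 d⁻¹

Food-to-microorganism ratio F/M = Q S₀ / (V X) = 11600 × 182 / (8100 × 2860) = 0.09113 d⁻¹.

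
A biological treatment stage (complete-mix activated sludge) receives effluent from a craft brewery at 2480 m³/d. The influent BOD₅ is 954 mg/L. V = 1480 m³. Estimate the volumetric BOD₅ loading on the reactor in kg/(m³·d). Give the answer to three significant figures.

Volumetric loading L_v = Q·S₀ / V = 2480 × 954 g/m³ / 1480 m³ = 1599 g/(m³·d) = 1.599 kg BOD₅/(m³·d).

L_v ≈ 1.60 kg BOD₅/(m³·d)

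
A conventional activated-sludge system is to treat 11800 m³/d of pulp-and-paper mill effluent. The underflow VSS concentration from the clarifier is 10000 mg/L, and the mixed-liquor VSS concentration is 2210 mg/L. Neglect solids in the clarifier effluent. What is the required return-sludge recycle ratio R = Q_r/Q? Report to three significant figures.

R = Q_r/Q = X/(X_r − X) = 2210 / (10000 − 2210) = 0.2837.

R ≈ 0.284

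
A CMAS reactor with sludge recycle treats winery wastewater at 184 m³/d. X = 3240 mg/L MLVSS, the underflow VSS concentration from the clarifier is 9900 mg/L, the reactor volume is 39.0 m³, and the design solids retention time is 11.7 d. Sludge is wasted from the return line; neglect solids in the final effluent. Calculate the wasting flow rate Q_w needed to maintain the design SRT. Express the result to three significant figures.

Q_w ≈ 1.09 m³/d

Q_w = (V·X)/(θ_c X_r) = 39.00 × 3240 / (11.7 × 9900) = 1.091 m³/d.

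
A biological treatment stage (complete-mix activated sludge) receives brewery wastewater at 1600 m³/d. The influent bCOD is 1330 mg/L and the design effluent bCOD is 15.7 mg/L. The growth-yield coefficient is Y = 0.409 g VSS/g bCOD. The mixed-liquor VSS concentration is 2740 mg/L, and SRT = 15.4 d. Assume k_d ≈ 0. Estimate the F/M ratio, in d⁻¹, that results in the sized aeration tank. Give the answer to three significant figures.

Biomass mass balance (decay neglected): V·X = Y·Q·(S₀ − S)·θ_c, so V = 0.409 × 1600 × (1330 − 15.7) × 15.4 / 2740 = 4834 m³.
Food-to-microorganism ratio F/M = Q S₀ / (V X) = 1600 × 1330 / (4834 × 2740) = 0.1607 d⁻¹.

F/M ≈ 0.161 d⁻¹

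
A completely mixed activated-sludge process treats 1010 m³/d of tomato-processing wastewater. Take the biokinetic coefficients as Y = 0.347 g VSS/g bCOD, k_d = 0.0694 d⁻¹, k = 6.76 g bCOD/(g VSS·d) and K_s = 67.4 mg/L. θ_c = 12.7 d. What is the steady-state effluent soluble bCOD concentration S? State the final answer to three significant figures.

Effluent substrate depends only on kinetics and SRT: S = K_s(1 + k_d θ_c) / [θ_c(Yk − k_d) − 1] = 67.4 × (1 + 0.0694 × 12.7) / [12.7 × (0.347 × 6.76 − 0.0694) − 1] = 126.8 / 27.91 = 4.543 mg/L.

S ≈ 4.54 mg/L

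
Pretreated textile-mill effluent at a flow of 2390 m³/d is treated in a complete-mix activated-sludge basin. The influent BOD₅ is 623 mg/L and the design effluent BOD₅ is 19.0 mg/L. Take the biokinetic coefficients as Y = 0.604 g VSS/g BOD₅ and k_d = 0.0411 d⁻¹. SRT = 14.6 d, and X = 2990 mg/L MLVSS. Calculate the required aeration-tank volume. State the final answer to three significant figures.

V ≈ 2660 m³

Rearranging the biomass balance for a CMAS with decay, V = Y·Q·ΔS·θ_c / [X·(1+k_d θ_c)] = 0.604 × 2390 × (623 − 19.0) × 14.6 / [2990 × (1 + 0.0411 × 14.6)] = 1.27×10^7 / 4784 = 2661 m³.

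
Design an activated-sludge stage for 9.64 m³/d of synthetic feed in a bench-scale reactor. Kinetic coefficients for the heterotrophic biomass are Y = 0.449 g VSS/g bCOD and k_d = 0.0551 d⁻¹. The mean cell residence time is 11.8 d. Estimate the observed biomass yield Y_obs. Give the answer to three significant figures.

Y_obs ≈ 0.272 g VSS/g bCOD

Y_obs = Y / (1 + k_d θ_c) = 0.449 / (1 + 0.0551 × 11.8) = 0.449 / 1.650 = 0.2721.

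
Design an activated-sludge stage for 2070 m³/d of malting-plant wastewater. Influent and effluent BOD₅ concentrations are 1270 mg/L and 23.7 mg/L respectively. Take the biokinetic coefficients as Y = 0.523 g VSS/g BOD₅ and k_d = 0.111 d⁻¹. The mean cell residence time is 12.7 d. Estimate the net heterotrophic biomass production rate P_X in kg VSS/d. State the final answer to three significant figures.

P_X ≈ 560 kg VSS/d

The observed yield is Y_obs = Y/(1 + k_d·θ_c) = 0.523 / (1 + 0.111 × 12.7) = 0.523 / 2.410 = 0.2170 g VSS per g BOD₅ removed.
ΔS = 1270 − 23.7 = 1246 mg/L, so the substrate removal rate is 2070 × 1246/1000 = 2580 kg BOD₅/d.
So the net sludge growth is P_X = 0.2170 × 2580 = 559.9 kg VSS/d.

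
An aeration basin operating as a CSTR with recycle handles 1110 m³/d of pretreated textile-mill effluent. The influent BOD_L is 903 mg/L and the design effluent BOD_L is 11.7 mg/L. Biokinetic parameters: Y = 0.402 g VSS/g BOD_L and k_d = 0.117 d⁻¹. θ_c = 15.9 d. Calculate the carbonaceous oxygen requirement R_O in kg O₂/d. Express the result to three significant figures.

The observed yield is Y_obs = Y/(1 + k_d·θ_c) = 0.402 / (1 + 0.117 × 15.9) = 0.402 / 2.860 = 0.1405 g VSS per g BOD_L removed.
Q·(S₀ − S) = 1110 × (903 − 11.7) × 10⁻³ = 989.3 kg/d removed.
Biomass synthesised: P_X = Y_obs × 989.3 = 139.0 kg VSS/d.
R_O = Q·ΔS − 1.42 P_X = 989.3 − 197.4 = 791.9 kg O₂/d.

R_O ≈ 792 kg O₂/d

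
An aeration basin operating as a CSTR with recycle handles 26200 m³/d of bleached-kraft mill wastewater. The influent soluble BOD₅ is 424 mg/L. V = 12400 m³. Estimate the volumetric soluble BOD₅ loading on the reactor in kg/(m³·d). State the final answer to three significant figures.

Applied soluble BOD₅ load per unit volume = Q·S₀/V = (26200 × 424/1000)/12400 = 0.8959 kg soluble BOD₅·m⁻³·d⁻¹.

L_v ≈ 0.896 kg soluble BOD₅/(m³·d)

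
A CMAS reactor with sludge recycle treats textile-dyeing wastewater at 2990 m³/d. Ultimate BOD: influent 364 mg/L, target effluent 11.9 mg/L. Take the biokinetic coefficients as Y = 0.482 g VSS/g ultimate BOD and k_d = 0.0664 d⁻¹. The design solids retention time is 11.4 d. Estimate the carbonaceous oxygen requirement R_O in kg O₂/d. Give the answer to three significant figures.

R_O ≈ 643 kg O₂/d

Y_obs = Y / (1 + k_d θ_c) = 0.482 / (1 + 0.0664 × 11.4) = 0.482 / 1.757 = 0.2743.
ΔS = 364 − 11.9 = 352.1 mg/L, so the substrate removal rate is 2990 × 352.1/1000 = 1053 kg ultimate BOD/d.
Net sludge production P_X = 0.2743 × 1053 = 288.8 kg VSS/d.
R_O = Q·ΔS − 1.42 P_X = 1053 − 410.1 = 642.7 kg O₂/d.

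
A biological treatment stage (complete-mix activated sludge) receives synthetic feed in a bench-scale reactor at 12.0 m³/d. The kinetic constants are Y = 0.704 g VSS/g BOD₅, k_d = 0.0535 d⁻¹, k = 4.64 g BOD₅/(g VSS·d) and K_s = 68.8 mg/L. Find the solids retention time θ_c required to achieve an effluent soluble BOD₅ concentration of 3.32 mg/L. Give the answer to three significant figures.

θ_c ≈ 10.3 d

Specific growth rate at S = 3.32 mg/L: μ = YkS/(K_s+S) = 0.704·4.64·3.32/(68.8+3.32) = 0.1504 d⁻¹.
θ_c = 1/(μ − k_d) = 1/(0.1504 − 0.0535) = 1/0.09687 = 10.32 d.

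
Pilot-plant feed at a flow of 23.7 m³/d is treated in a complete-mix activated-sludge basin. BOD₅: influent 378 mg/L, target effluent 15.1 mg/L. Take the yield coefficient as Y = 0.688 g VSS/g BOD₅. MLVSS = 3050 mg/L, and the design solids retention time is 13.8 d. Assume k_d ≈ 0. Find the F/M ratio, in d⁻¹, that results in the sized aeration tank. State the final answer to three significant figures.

F/M ≈ 0.110 d⁻¹

V·X = Y·Q·ΔS·θ_c gives V = 0.688 × 23.7 × (378 − 15.1) × 13.8 / 3050 = 26.77 m³.
F/M = applied load / biomass = Q·S₀/(V·X) = 23.7 × 378 / (26.77 × 3050) = 0.1097 d⁻¹.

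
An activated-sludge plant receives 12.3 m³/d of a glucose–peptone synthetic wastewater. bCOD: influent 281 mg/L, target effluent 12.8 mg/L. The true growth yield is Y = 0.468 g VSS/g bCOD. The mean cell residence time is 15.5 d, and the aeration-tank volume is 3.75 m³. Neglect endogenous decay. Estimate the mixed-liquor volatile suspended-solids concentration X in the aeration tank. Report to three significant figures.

X ≈ 6380 mg/L

X = Y·Q·ΔS·θ_c / V = 0.468 × 12.3 × (281 − 12.8) × 15.5 / 3.75 = 6381 mg/L.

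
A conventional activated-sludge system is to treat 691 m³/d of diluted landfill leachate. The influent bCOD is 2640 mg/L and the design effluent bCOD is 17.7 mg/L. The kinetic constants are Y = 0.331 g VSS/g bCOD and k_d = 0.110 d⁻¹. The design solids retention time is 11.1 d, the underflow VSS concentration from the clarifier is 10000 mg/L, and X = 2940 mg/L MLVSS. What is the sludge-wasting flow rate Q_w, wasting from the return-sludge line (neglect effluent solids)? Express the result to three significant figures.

Steady-state biomass mass balance: V·X·(1 + k_d·θ_c) = Y·Q·(S₀ − S)·θ_c, so V = 0.331 × 691 × (2640 − 17.7) × 11.1 / [2940 × (1 + 0.110 × 11.1)] = 6.66×10^6 / 6530 = 1020 m³.
Wasting from the return line (neglecting effluent solids): Q_w = V·X / (θ_c·X_r) = 1020 × 2940 / (11.1 × 10000) = 27.00 m³/d.

Q_w ≈ 27.0 m³/d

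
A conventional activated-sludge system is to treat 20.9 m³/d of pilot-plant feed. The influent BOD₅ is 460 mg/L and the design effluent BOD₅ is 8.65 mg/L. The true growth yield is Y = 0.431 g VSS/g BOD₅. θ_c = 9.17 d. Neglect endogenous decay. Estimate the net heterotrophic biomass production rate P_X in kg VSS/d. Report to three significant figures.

P_X ≈ 4.07 kg VSS/d

No decay correction is needed, so Y_obs = Y = 0.431.
ΔS = 460 − 8.65 = 451.4 mg/L, so the substrate removal rate is 20.9 × 451.4/1000 = 9.433 kg BOD₅/d.
P_X = Y_obs · Q(S₀ − S) = 0.4310 × 9.433 = 4.066 kg VSS/d.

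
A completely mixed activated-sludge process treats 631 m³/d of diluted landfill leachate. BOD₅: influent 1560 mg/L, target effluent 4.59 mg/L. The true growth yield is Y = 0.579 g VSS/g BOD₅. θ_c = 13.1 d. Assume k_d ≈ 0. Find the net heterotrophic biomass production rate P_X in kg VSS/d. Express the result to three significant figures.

No decay correction is needed, so Y_obs = Y = 0.579.
Mass of BOD₅ removed per day: Q(S₀ − S) = 631 × 1555 g/m³ = 981.5 kg/d.
Biomass produced: P_X = Y_obs·Q·ΔS = 0.5790 × 981.5 ≈ 568.3 kg VSS/d.

P_X ≈ 568 kg VSS/d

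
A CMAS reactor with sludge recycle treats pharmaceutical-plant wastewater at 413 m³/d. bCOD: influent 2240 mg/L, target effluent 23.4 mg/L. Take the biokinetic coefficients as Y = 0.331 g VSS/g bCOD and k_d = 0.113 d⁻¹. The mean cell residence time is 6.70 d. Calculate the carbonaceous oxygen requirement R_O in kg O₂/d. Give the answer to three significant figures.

The observed yield is Y_obs = Y/(1 + k_d·θ_c) = 0.331 / (1 + 0.113 × 6.70) = 0.331 / 1.757 = 0.1884 g VSS per g bCOD removed.
Q·(S₀ − S) = 413 × (2240 − 23.4) × 10⁻³ = 915.5 kg/d removed.
Biomass synthesised: P_X = Y_obs × 915.5 = 172.5 kg VSS/d.
R_O = Q·(S₀ − S) − 1.42·P_X = 915.5 − 1.42 × 172.5 = 670.6 kg O₂/d.

R_O ≈ 671 kg O₂/d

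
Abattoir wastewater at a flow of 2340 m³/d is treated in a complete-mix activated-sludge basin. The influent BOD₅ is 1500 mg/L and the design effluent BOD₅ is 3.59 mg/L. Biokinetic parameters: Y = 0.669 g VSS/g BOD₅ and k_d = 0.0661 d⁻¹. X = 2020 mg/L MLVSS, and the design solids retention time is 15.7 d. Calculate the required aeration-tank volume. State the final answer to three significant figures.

From the SRT design equation V = Y Q (S₀−S) θ_c / [X (1 + k_d θ_c)] = 0.669 × 2340 × (1500 − 3.59) × 15.7 / [2020 × (1 + 0.0661 × 15.7)] = 3.68×10^7 / 4116 = 8935 m³.

V ≈ 8930 m³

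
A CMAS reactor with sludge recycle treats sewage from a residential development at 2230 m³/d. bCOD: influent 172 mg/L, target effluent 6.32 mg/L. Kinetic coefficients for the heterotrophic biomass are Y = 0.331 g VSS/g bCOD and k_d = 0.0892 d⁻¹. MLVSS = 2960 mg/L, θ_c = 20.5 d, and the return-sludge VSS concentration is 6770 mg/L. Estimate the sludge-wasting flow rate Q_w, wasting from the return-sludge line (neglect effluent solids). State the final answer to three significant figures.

Q_w ≈ 6.39 m³/d

Rearranging the biomass balance for a CMAS with decay, V = Y·Q·ΔS·θ_c / [X·(1+k_d θ_c)] = 0.331 × 2230 × (172 − 6.32) × 20.5 / [2960 × (1 + 0.0892 × 20.5)] = 2.51×10^6 / 8373 = 299.4 m³.
Q_w = (V·X)/(θ_c X_r) = 299.4 × 2960 / (20.5 × 6770) = 6.386 m³/d.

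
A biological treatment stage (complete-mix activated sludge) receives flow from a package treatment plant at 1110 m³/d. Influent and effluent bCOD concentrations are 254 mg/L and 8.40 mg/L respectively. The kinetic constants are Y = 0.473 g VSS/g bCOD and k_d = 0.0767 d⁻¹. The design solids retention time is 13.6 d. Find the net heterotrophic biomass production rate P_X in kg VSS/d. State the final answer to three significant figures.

Y_obs = Y / (1 + k_d θ_c) = 0.473 / (1 + 0.0767 × 13.6) = 0.473 / 2.043 = 0.2315.
ΔS = 254 − 8.40 = 245.6 mg/L, so the substrate removal rate is 1110 × 245.6/1000 = 272.6 kg bCOD/d.
Net biomass production P_X = Y_obs × Q·(S₀ − S) = 0.2315 × 272.6 = 63.11 kg VSS/d.

P_X ≈ 63.1 kg VSS/d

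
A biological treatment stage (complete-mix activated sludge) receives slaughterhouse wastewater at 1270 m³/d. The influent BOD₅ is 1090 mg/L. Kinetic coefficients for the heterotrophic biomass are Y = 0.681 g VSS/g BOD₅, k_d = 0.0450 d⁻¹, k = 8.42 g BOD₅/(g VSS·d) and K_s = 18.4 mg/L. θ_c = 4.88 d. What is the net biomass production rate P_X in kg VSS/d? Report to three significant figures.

P_X ≈ 772 kg VSS/d

From the Monod/SRT balance for a CMAS, S = K_s·(1+k_d θ_c)/[θ_c·(Y k − k_d) − 1] = 18.4 × (1 + 0.0450 × 4.88) / [4.88 × (0.681 × 8.42 − 0.0450) − 1] = 22.44 / 26.76 = 0.8385 mg/L.
Correct the yield for decay: Y_obs = Y/(1 + k_d θ_c) = 0.681 / (1 + 0.0450 × 4.88) = 0.681 / 1.220 = 0.5584.
Substrate removed = Q·(S₀ − S) = 1270 m³/d × (1090 − 0.839) g/m³ = 1.38×10^6 g/d = 1383 kg/d.
P_X = Y_obs · Q(S₀ − S) = 0.5584 × 1383 = 772.4 kg VSS/d.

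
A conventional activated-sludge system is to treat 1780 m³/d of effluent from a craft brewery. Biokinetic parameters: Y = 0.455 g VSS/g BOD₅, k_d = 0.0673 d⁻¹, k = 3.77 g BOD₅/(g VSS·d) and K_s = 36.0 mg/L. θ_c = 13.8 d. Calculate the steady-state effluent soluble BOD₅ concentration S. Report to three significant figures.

S ≈ 3.19 mg/L

Effluent substrate depends only on kinetics and SRT: S = K_s(1 + k_d θ_c) / [θ_c(Yk − k_d) − 1] = 36.0 × (1 + 0.0673 × 13.8) / [13.8 × (0.455 × 3.77 − 0.0673) − 1] = 69.43 / 21.74 = 3.193 mg/L.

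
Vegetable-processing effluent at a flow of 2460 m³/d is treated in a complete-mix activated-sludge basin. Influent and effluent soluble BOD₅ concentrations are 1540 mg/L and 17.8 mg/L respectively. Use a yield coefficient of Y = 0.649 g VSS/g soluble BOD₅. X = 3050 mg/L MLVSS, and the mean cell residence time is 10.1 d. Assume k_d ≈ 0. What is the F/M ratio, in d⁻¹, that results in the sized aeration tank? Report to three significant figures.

F/M ≈ 0.154 d⁻¹

V·X = Y·Q·ΔS·θ_c gives V = 0.649 × 2460 × (1540 − 17.8) × 10.1 / 3050 = 8048 m³.
F/M = applied load / biomass = Q·S₀/(V·X) = 2460 × 1540 / (8048 × 3050) = 0.1543 d⁻¹.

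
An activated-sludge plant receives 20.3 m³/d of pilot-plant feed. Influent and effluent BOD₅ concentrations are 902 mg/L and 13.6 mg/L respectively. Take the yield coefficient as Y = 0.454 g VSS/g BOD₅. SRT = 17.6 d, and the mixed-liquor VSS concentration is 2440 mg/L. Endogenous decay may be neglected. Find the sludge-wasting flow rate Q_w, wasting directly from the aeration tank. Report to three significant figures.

Q_w ≈ 3.36 m³/d

With k_d = 0 the design equation reduces to V = Y Q (S₀−S) θ_c / X = 0.454 × 20.3 × (902 − 13.6) × 17.6 / 2440 = 59.06 m³.
Wasting from the aeration tank: Q_w = V / θ_c = 59.06 / 17.6 = 3.356 m³/d.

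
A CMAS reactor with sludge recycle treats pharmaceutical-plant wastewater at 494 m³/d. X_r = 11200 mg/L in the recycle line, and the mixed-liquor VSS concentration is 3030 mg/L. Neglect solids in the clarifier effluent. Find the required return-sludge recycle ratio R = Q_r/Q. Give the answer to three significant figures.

R = Q_r/Q = X/(X_r − X) = 3030 / (11200 − 3030) = 0.3709.

R ≈ 0.371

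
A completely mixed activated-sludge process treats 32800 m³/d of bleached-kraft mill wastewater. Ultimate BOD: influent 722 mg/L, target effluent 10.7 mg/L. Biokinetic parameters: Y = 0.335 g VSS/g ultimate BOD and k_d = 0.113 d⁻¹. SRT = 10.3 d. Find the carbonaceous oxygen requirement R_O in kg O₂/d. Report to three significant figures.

Correct the yield for decay: Y_obs = Y/(1 + k_d θ_c) = 0.335 / (1 + 0.113 × 10.3) = 0.335 / 2.164 = 0.1548.
ΔS = 722 − 10.7 = 711.3 mg/L, so the substrate removal rate is 32800 × 711.3/1000 = 23331 kg ultimate BOD/d.
P_X = Y_obs·Q·(S₀ − S) = 0.1548 × 23331 = 3612 kg VSS/d.
R_O = Q·ΔS − 1.42 P_X = 23331 − 5129 = 18202 kg O₂/d.

R_O ≈ 18200 kg O₂/d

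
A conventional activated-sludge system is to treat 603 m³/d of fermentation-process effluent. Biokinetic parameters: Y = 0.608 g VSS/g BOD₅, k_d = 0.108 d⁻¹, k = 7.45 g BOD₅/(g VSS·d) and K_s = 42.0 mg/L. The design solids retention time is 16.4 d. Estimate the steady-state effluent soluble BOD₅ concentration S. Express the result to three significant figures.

From the Monod/SRT balance for a CMAS, S = K_s·(1+k_d θ_c)/[θ_c·(Y k − k_d) − 1] = 42.0 × (1 + 0.108 × 16.4) / [16.4 × (0.608 × 7.45 − 0.108) − 1] = 116.4 / 71.51 = 1.628 mg/L.

S ≈ 1.63 mg/L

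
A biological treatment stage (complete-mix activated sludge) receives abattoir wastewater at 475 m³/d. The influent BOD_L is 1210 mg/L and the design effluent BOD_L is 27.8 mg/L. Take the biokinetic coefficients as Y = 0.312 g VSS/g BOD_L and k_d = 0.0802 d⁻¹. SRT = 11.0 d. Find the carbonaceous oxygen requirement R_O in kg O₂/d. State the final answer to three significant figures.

R_O ≈ 429 kg O₂/d

The observed yield is Y_obs = Y/(1 + k_d·θ_c) = 0.312 / (1 + 0.0802 × 11.0) = 0.312 / 1.882 = 0.1658 g VSS per g BOD_L removed.
Substrate removed = Q·(S₀ − S) = 475 m³/d × (1210 − 27.8) g/m³ = 5.62×10^5 g/d = 561.5 kg/d.
Net sludge production P_X = 0.1658 × 561.5 = 93.08 kg VSS/d.
Carbonaceous O₂ demand = substrate oxidised − cell-mass equivalent = 561.5 − 1.42 × 93.08 = 429.4 kg O₂/d.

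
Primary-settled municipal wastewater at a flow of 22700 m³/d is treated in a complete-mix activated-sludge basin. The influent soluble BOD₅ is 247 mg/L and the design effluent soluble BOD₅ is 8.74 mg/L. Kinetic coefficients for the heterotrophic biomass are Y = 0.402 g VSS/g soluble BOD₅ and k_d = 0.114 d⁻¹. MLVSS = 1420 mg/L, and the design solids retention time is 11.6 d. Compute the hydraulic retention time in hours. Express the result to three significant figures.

τ ≈ 8.09 h

Steady-state biomass mass balance: V·X·(1 + k_d·θ_c) = Y·Q·(S₀ − S)·θ_c, so V = 0.402 × 22700 × (247 − 8.74) × 11.6 / [1420 × (1 + 0.114 × 11.6)] = 2.52×10^7 / 3298 = 7648 m³.
Hydraulic retention time τ = V/Q = 7648 / 22700 = 0.3369 d = 8.086 h.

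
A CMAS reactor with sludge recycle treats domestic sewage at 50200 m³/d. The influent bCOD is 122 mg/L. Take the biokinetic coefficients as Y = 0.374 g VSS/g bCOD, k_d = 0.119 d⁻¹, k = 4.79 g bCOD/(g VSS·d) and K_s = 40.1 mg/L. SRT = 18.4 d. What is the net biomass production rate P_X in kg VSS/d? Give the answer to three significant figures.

Effluent substrate depends only on kinetics and SRT: S = K_s(1 + k_d θ_c) / [θ_c(Yk − k_d) − 1] = 40.1 × (1 + 0.119 × 18.4) / [18.4 × (0.374 × 4.79 − 0.119) − 1] = 127.9 / 29.77 = 4.296 mg/L.
The observed yield is Y_obs = Y/(1 + k_d·θ_c) = 0.374 / (1 + 0.119 × 18.4) = 0.374 / 3.190 = 0.1173 g VSS per g bCOD removed.
Mass of bCOD removed per day: Q(S₀ − S) = 50200 × 117.7 g/m³ = 5909 kg/d.
So the net sludge growth is P_X = 0.1173 × 5909 = 692.8 kg VSS/d.

P_X ≈ 693 kg VSS/d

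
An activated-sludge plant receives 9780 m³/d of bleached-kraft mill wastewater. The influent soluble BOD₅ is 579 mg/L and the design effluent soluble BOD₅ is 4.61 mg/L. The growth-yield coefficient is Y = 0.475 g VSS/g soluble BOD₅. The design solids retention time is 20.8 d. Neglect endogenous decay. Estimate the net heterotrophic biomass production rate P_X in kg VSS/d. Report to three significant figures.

P_X ≈ 2670 kg VSS/d

Since k_d ≈ 0, Y_obs = Y = 0.475 g VSS/g soluble BOD₅.
Substrate removed = Q·(S₀ − S) = 9780 m³/d × (579 − 4.61) g/m³ = 5.62×10^6 g/d = 5618 kg/d.
P_X = Y_obs · Q(S₀ − S) = 0.4750 × 5618 = 2668 kg VSS/d.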